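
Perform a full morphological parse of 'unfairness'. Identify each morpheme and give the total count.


Step 1: Identify prefix: 'un' (meaning: not/reverse)
Step 2: Identify root: 'fair'
Step 3: Identify suffix(es): 'ness'
Decomposition: un- (prefix: not/reverse) + fair (root) + -ness (suffix: state of)
Total morphemes: 3

3 morphemes (un- (prefix: not/reverse) + fair (root) + -ness (suffix: state of))


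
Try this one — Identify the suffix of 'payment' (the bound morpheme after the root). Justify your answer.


The word 'payment' = 'pay' (root) + '-ment' (suffix). The suffix is '-ment'.

ment


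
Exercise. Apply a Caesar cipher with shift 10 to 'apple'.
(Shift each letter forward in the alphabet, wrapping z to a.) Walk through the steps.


Shift each letter by 10: a -> k, p -> z, p -> z, l -> v, e -> o. Result: 'kzzvo'.

kzzvo


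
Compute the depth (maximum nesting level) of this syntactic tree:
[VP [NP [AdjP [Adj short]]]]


Count bracket nesting levels:
'[' at pos 0: depth = 1
'[' at pos 4: depth = 2
'[' at pos 8: depth = 3
'[' at pos 14: depth = 4
Maximum depth reached: 4

4


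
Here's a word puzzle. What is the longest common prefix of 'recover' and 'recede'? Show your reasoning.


Compare from the start: 3 characters match: 'rec'. Mismatch at position 4: 'o' vs 'e'.

rec


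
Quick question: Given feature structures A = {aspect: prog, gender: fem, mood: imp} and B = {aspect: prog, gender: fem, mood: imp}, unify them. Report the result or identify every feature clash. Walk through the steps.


Compare features:
aspect: A=prog vs B=prog -> unified: prog
gender: A=fem vs B=fem -> unified: fem
mood: A=imp vs B=imp -> unified: imp
No clashes found.

Unified: {aspect: prog, gender: fem, mood: imp}


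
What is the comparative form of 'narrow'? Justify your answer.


Apply comparative formation (add -er): 'narrow' -> 'narrower'.

narrower


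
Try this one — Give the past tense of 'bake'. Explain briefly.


Apply rule: Add -d (word ends in -e). 'bake' becomes 'baked'.

baked


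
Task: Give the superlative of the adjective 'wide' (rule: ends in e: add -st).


Apply superlative formation (ends in e: add -st): 'wide' -> 'widest'.

widest


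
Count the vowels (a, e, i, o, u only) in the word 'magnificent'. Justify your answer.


Vowels in 'magnificent': a, i, i, e = 4 vowels.

4


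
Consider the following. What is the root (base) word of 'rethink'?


Remove prefix 're' from 'rethink' to get root 'think'.

think


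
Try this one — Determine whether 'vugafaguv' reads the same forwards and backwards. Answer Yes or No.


Forward: 'vugafaguv'
Reversed: 'vugafaguv'
They are identical.

Yes


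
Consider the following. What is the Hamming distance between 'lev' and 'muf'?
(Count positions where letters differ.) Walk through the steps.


Alignment:
Position 1: 'l' vs 'm' = DIFFER
Position 2: 'e' vs 'u' = DIFFER
Position 3: 'v' vs 'f' = DIFFER
Total differences: 3

3


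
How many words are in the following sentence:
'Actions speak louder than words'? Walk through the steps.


Split into words: Actions | speak | louder | than | words = 5 words.

5


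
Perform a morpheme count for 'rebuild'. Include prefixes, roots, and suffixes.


Decomposition: re- (prefix) + build (root) = 2 morpheme(s)

2 morphemes


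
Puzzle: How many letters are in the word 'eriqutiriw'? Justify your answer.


Spell out 'eriqutiriw' and number each letter: e(1), r(2), i(3), q(4), u(5), t(6), i(7), r(8), i(9), w(10). Total: 10 letters.

10


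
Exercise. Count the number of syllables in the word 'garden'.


Break 'garden' into syllables: gar-den -> gar | den = 2 syllables

2 syllables


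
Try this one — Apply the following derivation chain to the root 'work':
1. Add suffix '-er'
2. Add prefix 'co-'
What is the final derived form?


Step 1: Add suffix '-er' to 'work' = 'worker'
Step 2: Add prefix 'co-' to 'worker' = 'coworker'

coworker


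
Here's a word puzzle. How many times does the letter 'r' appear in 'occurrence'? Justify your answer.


Letter 'r' in 'occurrence': found at position(s) 5, 6 = 2 occurrence(s).

2


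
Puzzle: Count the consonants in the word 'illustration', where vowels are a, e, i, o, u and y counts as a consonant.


Consonants in 'illustration': l, l, s, t, r, t, n = 7 consonants.

7


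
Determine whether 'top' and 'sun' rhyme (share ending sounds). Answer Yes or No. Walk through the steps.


Rime (stressed vowel + following sounds) of 'top': -op = /ɒp/
Rime of 'sun': -un = /ʌn/
/ɒp/ and /ʌn/ are different ending sounds, so the words do not rhyme.

No


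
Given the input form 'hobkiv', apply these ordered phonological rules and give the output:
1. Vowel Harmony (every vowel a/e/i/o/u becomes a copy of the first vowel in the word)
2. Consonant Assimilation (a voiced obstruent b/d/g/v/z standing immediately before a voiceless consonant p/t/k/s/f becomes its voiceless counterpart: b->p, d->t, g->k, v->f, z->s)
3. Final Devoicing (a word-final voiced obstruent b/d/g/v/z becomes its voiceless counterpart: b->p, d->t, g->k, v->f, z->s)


Starting form: 'hobkiv'
Rule 1: Vowel Harmony: all vowels become 'o' (matching first vowel). 'hobkiv' -> 'hobkov'
Rule 2: Consonant Assimilation: voiced obstruent before voiceless consonant becomes voiceless ('bk' -> 'pk'). 'hobkov' -> 'hopkov'
Rule 3: Final Devoicing: word-final voiced obstruent 'v' becomes voiceless 'f'. 'hopkov' -> 'hopkof'
Final form: 'hopkof'

hopkof


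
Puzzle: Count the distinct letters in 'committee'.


Unique letters in 'committee': {c, e, i, m, o, t} = 6 distinct letters.

6


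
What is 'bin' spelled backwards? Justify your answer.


Reverse 'bin' character by character: 'nib'.

nib


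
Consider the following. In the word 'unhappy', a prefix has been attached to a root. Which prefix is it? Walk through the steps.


The word 'unhappy' = 'un' (prefix) + 'happy' (root). The prefix is 'un'.

un


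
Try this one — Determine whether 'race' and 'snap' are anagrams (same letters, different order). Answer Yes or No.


Sorted letters of 'race': 'acer'
Sorted letters of 'snap': 'anps'
They do not match.

No


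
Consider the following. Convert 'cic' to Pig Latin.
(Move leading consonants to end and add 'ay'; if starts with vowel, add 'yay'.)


'cic': move consonant cluster 'c' to end and add 'ay': 'iccay'.

iccay


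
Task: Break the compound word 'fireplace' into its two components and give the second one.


Split 'fireplace' into 'fire' + 'place'. The second part is 'place'.

place


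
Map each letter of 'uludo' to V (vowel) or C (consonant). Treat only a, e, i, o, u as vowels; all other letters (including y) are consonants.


Letter mapping: u = V, l = C, u = V, d = C, o = V.

VCVCV


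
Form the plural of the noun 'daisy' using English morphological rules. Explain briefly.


Apply rule: Change -y to -ies (consonant + y). 'daisy' becomes 'daisies'.

daisies


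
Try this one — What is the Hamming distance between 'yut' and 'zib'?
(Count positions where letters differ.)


Alignment:
Position 1: 'y' vs 'z' = DIFFER
Position 2: 'u' vs 'i' = DIFFER
Position 3: 't' vs 'b' = DIFFER
Total differences: 3

3


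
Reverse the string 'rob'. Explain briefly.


Reverse 'rob' character by character: 'bor'.

bor


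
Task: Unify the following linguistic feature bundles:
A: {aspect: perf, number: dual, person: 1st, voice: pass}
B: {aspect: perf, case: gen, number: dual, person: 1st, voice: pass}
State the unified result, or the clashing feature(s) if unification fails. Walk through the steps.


Compare features:
aspect: A=perf vs B=perf -> unified: perf
case: A=_ vs B=gen -> unified: gen
number: A=dual vs B=dual -> unified: dual
person: A=1st vs B=1st -> unified: 1st
voice: A=pass vs B=pass -> unified: pass
No clashes found.

Unified: {aspect: perf, case: gen, number: dual, person: 1st, voice: pass}


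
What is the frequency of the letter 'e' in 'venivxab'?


Letter 'e' in 'venivxab': found at position(s) 2 = 1 occurrence(s).

1


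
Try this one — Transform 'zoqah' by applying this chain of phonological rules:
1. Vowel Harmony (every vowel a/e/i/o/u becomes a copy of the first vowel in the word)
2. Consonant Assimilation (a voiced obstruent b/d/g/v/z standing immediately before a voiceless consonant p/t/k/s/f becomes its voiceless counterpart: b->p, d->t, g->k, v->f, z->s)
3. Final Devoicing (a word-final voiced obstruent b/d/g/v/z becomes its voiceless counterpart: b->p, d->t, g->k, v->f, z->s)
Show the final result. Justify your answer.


Starting form: 'zoqah'
Rule 1: Vowel Harmony: all vowels become 'o' (matching first vowel). 'zoqah' -> 'zoqoh'
Rule 2: Consonant Assimilation: no voiced obstruent (b/d/g/v/z) stands immediately before a voiceless consonant (p/t/k/s/f). No change.
Rule 3: Final Devoicing: final consonant 'h' is not one of the voiced obstruents b/d/g/v/z. No change.
Final form: 'zoqoh'

zoqoh


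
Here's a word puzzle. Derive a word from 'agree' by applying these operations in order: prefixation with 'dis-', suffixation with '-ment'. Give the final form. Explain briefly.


Step 1: Add prefix 'dis-' to 'agree' = 'disagree'
Step 2: Add suffix '-ment' to 'disagree' = 'disagreement'

disagreement


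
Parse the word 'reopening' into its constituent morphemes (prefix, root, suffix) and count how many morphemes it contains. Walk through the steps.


Step 1: Identify prefix: 're' (meaning: again)
Step 2: Identify root: 'open'
Step 3: Identify suffix(es): 'ing'
Decomposition: re- (prefix: again) + open (root) + -ing (suffix: ongoing action)
Total morphemes: 3

3 morphemes (re- (prefix: again) + open (root) + -ing (suffix: ongoing action))


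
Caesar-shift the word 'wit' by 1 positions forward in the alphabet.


Shift each letter by 1: w -> x, i -> j, t -> u. Result: 'xju'.

xju


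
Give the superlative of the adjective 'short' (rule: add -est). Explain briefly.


Apply superlative formation (add -est): 'short' -> 'shortest'.

shortest


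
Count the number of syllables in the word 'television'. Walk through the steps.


Break 'television' into syllables: tel-e-vi-sion -> tel | e | vi | sion = 4 syllables

4 syllables


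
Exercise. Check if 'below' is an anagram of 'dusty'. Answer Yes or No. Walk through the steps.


Sorted letters of 'below': 'below'
Sorted letters of 'dusty': 'dstuy'
They do not match.

No


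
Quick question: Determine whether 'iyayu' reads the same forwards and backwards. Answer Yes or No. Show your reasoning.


Forward: 'iyayu'
Reversed: 'uyayi'
They differ.

No


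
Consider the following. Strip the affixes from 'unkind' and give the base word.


Remove prefix 'un' from 'unkind' to get root 'kind'.

kind


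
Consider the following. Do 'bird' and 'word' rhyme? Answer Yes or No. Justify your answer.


Rime (stressed vowel + following sounds) of 'bird': -ird = /ɜːrd/
Rime of 'word': -ord = /ɜːrd/
/ɜːrd/ and /ɜːrd/ are the same ending sound, so the words rhyme.

Yes


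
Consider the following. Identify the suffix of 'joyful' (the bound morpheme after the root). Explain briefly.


The word 'joyful' = 'joy' (root) + '-ful' (suffix). The suffix is '-ful'.

ful


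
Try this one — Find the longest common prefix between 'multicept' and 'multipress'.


Compare from the start: 5 characters match: 'multi'. Mismatch at position 6: 'c' vs 'p'.

multi


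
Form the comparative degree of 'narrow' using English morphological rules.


Apply comparative formation (add -er): 'narrow' -> 'narrower'.

narrower


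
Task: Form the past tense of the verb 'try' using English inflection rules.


Apply rule: Change -y to -ied. 'try' becomes 'tried'.

tried


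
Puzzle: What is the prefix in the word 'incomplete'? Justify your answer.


The word 'incomplete' = 'in' (prefix) + 'complete' (root). The prefix is 'in'.

in


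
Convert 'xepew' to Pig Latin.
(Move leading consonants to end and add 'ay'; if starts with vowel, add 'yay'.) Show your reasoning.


'xepew': move consonant cluster 'x' to end and add 'ay': 'epewxay'.

epewxay


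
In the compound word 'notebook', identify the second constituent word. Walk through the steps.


Split 'notebook' into 'note' + 'book'. The second part is 'book'.

book


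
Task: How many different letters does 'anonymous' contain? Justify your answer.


Unique letters in 'anonymous': {a, m, n, o, s, u, y} = 7 distinct letters.

7


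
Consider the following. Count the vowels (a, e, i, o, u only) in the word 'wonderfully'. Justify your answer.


Vowels in 'wonderfully': o, e, u = 3 vowels.

3


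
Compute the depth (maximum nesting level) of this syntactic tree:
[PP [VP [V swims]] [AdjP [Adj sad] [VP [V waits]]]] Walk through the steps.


Count bracket nesting levels:
'[' at pos 0: depth = 1
'[' at pos 4: depth = 2
'[' at pos 8: depth = 3
'[' at pos 19: depth = 2
'[' at pos 25: depth = 3
'[' at pos 35: depth = 3
'[' at pos 39: depth = 4
Maximum depth reached: 4

4


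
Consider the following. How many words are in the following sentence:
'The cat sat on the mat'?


Split into words: The | cat | sat | on | the | mat = 6 words.

6


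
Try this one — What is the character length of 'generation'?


Spell out 'generation' and number each letter: g(1), e(2), n(3), e(4), r(5), a(6), t(7), i(8), o(9), n(10). Total: 10 letters.

10


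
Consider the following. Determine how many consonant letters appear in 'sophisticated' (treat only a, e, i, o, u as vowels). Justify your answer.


Consonants in 'sophisticated': s, p, h, s, t, c, t, d = 8 consonants.

8


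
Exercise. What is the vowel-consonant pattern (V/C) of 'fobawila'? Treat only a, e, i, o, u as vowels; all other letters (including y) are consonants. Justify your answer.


Letter mapping: f = C, o = V, b = C, a = V, w = C, i = V, l = C, a = V.

CVCVCVCV


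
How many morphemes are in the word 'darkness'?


Decomposition: dark (root) + -ness (suffix) = 2 morpheme(s)

2 morphemes


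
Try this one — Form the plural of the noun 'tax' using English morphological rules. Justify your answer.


Apply rule: Add -es (sibilant/fricative ending). 'tax' becomes 'taxes'.

taxes


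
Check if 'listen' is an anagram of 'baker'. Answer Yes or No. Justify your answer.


Sorted letters of 'listen': 'eilnst'
Sorted letters of 'baker': 'abekr'
They do not match.

No


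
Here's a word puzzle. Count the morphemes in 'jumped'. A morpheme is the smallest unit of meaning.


Decomposition: jump (root) + -ed (suffix) = 2 morpheme(s)

2 morphemes


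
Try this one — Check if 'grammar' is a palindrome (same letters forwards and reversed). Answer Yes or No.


Forward: 'grammar'
Reversed: 'rammarg'
They differ.

No


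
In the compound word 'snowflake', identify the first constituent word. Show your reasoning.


Split 'snowflake' into 'snow' + 'flake'. The first part is 'snow'.

snow


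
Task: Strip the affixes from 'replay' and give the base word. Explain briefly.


Remove prefix 're' from 'replay' to get root 'play'.

play


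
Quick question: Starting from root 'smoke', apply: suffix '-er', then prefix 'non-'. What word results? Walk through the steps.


Step 1: Add suffix '-er' to 'smoke' = 'smoker'
Step 2: Add prefix 'non-' to 'smoker' = 'nonsmoker'

nonsmoker


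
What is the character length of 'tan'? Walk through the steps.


Spell out 'tan' and number each letter: t(1), a(2), n(3). Total: 3 letters.

3


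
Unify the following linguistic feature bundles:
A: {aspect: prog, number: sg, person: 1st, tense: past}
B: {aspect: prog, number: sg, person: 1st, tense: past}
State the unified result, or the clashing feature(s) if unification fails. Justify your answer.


Compare features:
aspect: A=prog vs B=prog -> unified: prog
number: A=sg vs B=sg -> unified: sg
person: A=1st vs B=1st -> unified: 1st
tense: A=past vs B=past -> unified: past
No clashes found.

Unified: {aspect: prog, number: sg, person: 1st, tense: past}


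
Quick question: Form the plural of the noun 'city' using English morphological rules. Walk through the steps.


Apply rule: Change -y to -ies (consonant + y). 'city' becomes 'cities'.

cities


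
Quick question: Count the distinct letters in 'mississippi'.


Unique letters in 'mississippi': {i, m, p, s} = 4 distinct letters.

4


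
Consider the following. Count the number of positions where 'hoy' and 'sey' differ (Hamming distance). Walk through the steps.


Alignment:
Position 1: 'h' vs 's' = DIFFER
Position 2: 'o' vs 'e' = DIFFER
Position 3: 'y' vs 'y' = match
Total differences: 2

2


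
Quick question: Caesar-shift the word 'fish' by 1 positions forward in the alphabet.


Shift each letter by 1: f -> g, i -> j, s -> t, h -> i. Result: 'gjti'.

gjti


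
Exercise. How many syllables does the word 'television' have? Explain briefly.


Break 'television' into syllables: tel-e-vi-sion -> tel | e | vi | sion = 4 syllables

4 syllables


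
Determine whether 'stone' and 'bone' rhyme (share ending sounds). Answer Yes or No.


Rime (stressed vowel + following sounds) of 'stone': -one = /oʊn/
Rime of 'bone': -one = /oʊn/
/oʊn/ and /oʊn/ are the same ending sound, so the words rhyme.

Yes


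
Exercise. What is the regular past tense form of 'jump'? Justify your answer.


Apply rule: Add -ed. 'jump' becomes 'jumped'.

jumped


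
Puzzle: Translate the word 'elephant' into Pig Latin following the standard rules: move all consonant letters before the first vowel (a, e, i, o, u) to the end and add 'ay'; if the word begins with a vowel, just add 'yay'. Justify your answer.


'elephant' starts with a vowel, so add 'yay': 'elephantyay'.

elephantyay


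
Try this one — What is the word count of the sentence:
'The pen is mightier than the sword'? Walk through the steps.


Split into words: The | pen | is | mightier | than | the | sword = 7 words.

7


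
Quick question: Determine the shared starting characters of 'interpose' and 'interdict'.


Compare from the start: 5 characters match: 'inter'. Mismatch at position 6: 'p' vs 'd'.

inter


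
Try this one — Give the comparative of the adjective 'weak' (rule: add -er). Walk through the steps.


Apply comparative formation (add -er): 'weak' -> 'weaker'.

weaker


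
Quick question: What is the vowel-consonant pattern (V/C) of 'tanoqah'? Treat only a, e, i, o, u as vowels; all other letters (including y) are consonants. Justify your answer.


Letter mapping: t = C, a = V, n = C, o = V, q = C, a = V, h = C.

CVCVCVC


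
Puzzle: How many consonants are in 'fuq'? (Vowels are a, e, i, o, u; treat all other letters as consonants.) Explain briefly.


Consonants in 'fuq': f, q = 2 consonants.

2


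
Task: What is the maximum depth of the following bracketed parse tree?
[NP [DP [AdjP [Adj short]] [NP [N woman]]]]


Count bracket nesting levels:
'[' at pos 0: depth = 1
'[' at pos 4: depth = 2
'[' at pos 8: depth = 3
'[' at pos 14: depth = 4
'[' at pos 27: depth = 3
'[' at pos 31: depth = 4
Maximum depth reached: 4

4


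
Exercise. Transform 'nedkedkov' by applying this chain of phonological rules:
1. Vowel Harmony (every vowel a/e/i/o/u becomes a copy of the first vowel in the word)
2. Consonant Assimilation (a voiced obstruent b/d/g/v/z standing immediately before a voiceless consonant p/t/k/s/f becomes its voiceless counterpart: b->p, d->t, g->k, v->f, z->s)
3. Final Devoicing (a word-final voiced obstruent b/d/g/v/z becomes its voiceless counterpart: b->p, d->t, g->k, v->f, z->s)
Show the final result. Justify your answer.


Starting form: 'nedkedkov'
Rule 1: Vowel Harmony: all vowels become 'e' (matching first vowel). 'nedkedkov' -> 'nedkedkev'
Rule 2: Consonant Assimilation: voiced obstruent before voiceless consonant becomes voiceless ('dk' -> 'tk', 'dk' -> 'tk'). 'nedkedkev' -> 'netketkev'
Rule 3: Final Devoicing: word-final voiced obstruent 'v' becomes voiceless 'f'. 'netketkev' -> 'netketkef'
Final form: 'netketkef'

netketkef


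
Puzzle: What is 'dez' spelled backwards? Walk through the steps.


Reverse 'dez' character by character: 'zed'.

zed


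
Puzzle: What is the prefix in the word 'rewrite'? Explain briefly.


The word 'rewrite' = 're' (prefix) + 'write' (root). The prefix is 're'.

re


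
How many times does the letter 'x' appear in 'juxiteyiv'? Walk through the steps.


Letter 'x' in 'juxiteyiv': found at position(s) 3 = 1 occurrence(s).

1


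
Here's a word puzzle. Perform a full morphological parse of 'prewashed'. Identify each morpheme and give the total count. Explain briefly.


Step 1: Identify prefix: 'pre' (meaning: before)
Step 2: Identify root: 'wash'
Step 3: Identify suffix(es): 'ed'
Decomposition: pre- (prefix: before) + wash (root) + -ed (suffix: past)
Total morphemes: 3

3 morphemes (pre- (prefix: before) + wash (root) + -ed (suffix: past))


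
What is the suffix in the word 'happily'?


The word 'happily' = 'happy' (root) + '-ly' (suffix). The suffix is '-ly'.

ly


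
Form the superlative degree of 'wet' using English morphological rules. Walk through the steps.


Apply superlative formation (double final consonant, add -est): 'wet' -> 'wettest'.

wettest


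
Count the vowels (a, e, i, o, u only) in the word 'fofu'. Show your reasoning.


Vowels in 'fofu': o, u = 2 vowels.

2


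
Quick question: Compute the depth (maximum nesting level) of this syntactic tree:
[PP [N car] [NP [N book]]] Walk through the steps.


Count bracket nesting levels:
'[' at pos 0: depth = 1
'[' at pos 4: depth = 2
'[' at pos 12: depth = 2
'[' at pos 16: depth = 3
Maximum depth reached: 3

3


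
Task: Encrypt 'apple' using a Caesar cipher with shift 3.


Shift each letter by 3: a -> d, p -> s, p -> s, l -> o, e -> h. Result: 'dssoh'.

dssoh


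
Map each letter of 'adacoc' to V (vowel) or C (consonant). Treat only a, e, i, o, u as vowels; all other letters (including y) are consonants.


Letter mapping: a = V, d = C, a = V, c = C, o = V, c = C.

VCVCVC


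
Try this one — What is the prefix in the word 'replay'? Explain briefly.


The word 'replay' = 're' (prefix) + 'play' (root). The prefix is 're'.

re


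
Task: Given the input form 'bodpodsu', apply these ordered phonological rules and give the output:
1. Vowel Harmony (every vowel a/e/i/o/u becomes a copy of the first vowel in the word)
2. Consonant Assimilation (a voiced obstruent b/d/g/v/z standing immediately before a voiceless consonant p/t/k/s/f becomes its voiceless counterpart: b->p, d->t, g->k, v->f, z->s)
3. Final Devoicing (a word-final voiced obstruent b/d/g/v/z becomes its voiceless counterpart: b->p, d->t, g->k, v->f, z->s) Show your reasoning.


Starting form: 'bodpodsu'
Rule 1: Vowel Harmony: all vowels become 'o' (matching first vowel). 'bodpodsu' -> 'bodpodso'
Rule 2: Consonant Assimilation: voiced obstruent before voiceless consonant becomes voiceless ('dp' -> 'tp', 'ds' -> 'ts'). 'bodpodso' -> 'botpotso'
Rule 3: Final Devoicing: the word ends in the vowel 'o', not a consonant. No change.
Final form: 'botpotso'

botpotso


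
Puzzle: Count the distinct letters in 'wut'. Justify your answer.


Unique letters in 'wut': {t, u, w} = 3 distinct letters.

3


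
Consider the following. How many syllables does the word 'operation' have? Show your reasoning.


Break 'operation' into syllables: op-er-a-tion -> op | er | a | tion = 4 syllables

4 syllables


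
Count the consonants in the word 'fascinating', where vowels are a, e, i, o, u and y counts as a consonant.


Consonants in 'fascinating': f, s, c, n, t, n, g = 7 consonants.

7


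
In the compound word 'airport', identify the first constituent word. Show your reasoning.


Split 'airport' into 'air' + 'port'. The first part is 'air'.

air


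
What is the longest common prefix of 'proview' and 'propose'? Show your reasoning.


Compare from the start: 3 characters match: 'pro'. Mismatch at position 4: 'v' vs 'p'.

pro


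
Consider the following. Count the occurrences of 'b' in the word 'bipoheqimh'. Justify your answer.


Letter 'b' in 'bipoheqimh': found at position(s) 1 = 1 occurrence(s).

1


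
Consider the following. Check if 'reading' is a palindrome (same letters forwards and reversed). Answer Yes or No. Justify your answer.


Forward: 'reading'
Reversed: 'gnidaer'
They differ.

No


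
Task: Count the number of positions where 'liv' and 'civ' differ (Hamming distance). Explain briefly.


Alignment:
Position 1: 'l' vs 'c' = DIFFER
Position 2: 'i' vs 'i' = match
Position 3: 'v' vs 'v' = match
Total differences: 1

1


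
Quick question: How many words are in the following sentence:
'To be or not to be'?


Split into words: To | be | or | not | to | be = 6 words.

6


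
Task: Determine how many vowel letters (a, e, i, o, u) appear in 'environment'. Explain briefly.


Vowels in 'environment': e, i, o, e = 4 vowels.

4


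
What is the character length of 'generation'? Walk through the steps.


Spell out 'generation' and number each letter: g(1), e(2), n(3), e(4), r(5), a(6), t(7), i(8), o(9), n(10). Total: 10 letters.

10


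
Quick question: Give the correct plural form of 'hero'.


Apply rule: Add -es (consonant + o). 'hero' becomes 'heroes'.

heroes


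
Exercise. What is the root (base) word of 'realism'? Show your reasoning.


Remove suffix '-ism' from 'realism' to get root 'real'.

real


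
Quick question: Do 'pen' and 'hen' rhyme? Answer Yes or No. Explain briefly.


Rime (stressed vowel + following sounds) of 'pen': -en = /ɛn/
Rime of 'hen': -en = /ɛn/
/ɛn/ and /ɛn/ are the same ending sound, so the words rhyme.

Yes


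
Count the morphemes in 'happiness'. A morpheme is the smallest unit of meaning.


Decomposition: happy (root) + -ness (suffix) = 2 morpheme(s)

2 morphemes


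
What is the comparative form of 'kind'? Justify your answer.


Apply comparative formation (add -er): 'kind' -> 'kinder'.

kinder


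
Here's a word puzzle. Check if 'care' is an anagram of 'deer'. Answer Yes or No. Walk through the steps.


Sorted letters of 'care': 'acer'
Sorted letters of 'deer': 'deer'
They do not match.

No


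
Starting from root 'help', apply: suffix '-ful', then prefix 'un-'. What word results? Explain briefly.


Step 1: Add suffix '-ful' to 'help' = 'helpful'
Step 2: Add prefix 'un-' to 'helpful' = 'unhelpful'

unhelpful


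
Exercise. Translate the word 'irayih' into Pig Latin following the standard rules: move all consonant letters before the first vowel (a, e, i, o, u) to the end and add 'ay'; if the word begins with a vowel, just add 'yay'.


'irayih' starts with a vowel, so add 'yay': 'irayihyay'.

irayihyay


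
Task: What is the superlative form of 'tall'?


Apply superlative formation (add -est): 'tall' -> 'tallest'.

tallest


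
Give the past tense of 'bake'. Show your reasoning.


Apply rule: Add -d (word ends in -e). 'bake' becomes 'baked'.

baked


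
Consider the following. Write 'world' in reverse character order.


Reverse 'world' character by character: 'dlrow'.

dlrow


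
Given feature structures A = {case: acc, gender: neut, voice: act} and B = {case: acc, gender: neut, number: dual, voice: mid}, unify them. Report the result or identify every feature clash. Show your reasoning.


Compare features:
case: A=acc vs B=acc -> unified: acc
gender: A=neut vs B=neut -> unified: neut
number: A=_ vs B=dual -> unified: dual
voice: A=act vs B=mid -> CLASH
Clash detected on feature 'voice' (act vs mid); unification fails.

CLASH on 'voice' (act vs mid)


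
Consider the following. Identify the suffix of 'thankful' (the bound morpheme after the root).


The word 'thankful' = 'thank' (root) + '-ful' (suffix). The suffix is '-ful'.

ful


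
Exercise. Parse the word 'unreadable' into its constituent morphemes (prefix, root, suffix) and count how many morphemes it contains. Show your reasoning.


Step 1: Identify prefix: 'un' (meaning: not/reverse)
Step 2: Identify root: 'read'
Step 3: Identify suffix(es): 'able'
Decomposition: un- (prefix: not/reverse) + read (root) + -able (suffix: capable of)
Total morphemes: 3

3 morphemes (un- (prefix: not/reverse) + read (root) + -able (suffix: capable of))


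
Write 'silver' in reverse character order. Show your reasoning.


Reverse 'silver' character by character: 'revlis'.

revlis


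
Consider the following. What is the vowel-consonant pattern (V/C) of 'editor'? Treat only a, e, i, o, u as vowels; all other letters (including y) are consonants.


Letter mapping: e = V, d = C, i = V, t = C, o = V, r = C.

VCVCVC


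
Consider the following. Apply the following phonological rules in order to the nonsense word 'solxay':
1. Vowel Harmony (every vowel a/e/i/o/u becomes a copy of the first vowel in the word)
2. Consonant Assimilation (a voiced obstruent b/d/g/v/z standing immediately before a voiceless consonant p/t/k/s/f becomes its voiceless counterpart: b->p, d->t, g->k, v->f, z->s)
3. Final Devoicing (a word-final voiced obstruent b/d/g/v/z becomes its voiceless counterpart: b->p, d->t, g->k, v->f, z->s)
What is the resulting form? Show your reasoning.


Starting form: 'solxay'
Rule 1: Vowel Harmony: all vowels become 'o' (matching first vowel). 'solxay' -> 'solxoy'
Rule 2: Consonant Assimilation: no voiced obstruent (b/d/g/v/z) stands immediately before a voiceless consonant (p/t/k/s/f). No change.
Rule 3: Final Devoicing: final consonant 'y' is not one of the voiced obstruents b/d/g/v/z. No change.
Final form: 'solxoy'

solxoy


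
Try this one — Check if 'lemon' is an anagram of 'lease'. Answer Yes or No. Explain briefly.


Sorted letters of 'lemon': 'elmno'
Sorted letters of 'lease': 'aeels'
They do not match.

No


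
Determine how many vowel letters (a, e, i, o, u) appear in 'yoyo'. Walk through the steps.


Vowels in 'yoyo': o, o = 2 vowels.

2


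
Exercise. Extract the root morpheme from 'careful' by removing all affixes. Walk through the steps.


Remove suffix '-ful' from 'careful' to get root 'care'.

care


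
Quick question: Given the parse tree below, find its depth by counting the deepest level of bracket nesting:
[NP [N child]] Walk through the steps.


Count bracket nesting levels:
'[' at pos 0: depth = 1
'[' at pos 4: depth = 2
Maximum depth reached: 2

2


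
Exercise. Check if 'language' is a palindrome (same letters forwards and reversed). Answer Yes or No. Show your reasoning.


Forward: 'language'
Reversed: 'egaugnal'
They differ.

No


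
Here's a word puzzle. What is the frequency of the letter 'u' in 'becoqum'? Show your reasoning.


Letter 'u' in 'becoqum': found at position(s) 6 = 1 occurrence(s).

1


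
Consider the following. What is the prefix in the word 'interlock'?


The word 'interlock' = 'inter' (prefix) + 'lock' (root). The prefix is 'inter'.

inter


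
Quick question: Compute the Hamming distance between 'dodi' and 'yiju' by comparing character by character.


Alignment:
Position 1: 'd' vs 'y' = DIFFER
Position 2: 'o' vs 'i' = DIFFER
Position 3: 'd' vs 'j' = DIFFER
Position 4: 'i' vs 'u' = DIFFER
Total differences: 4

4


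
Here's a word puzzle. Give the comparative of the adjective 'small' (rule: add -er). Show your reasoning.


Apply comparative formation (add -er): 'small' -> 'smaller'.

smaller


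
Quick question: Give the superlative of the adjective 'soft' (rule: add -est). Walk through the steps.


Apply superlative formation (add -est): 'soft' -> 'softest'.

softest


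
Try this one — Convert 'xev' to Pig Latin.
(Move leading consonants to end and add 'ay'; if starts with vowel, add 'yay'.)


'xev': move consonant cluster 'x' to end and add 'ay': 'evxay'.

evxay


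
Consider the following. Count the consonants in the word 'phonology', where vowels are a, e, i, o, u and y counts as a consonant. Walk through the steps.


Consonants in 'phonology': p, h, n, l, g, y = 6 consonants.

6


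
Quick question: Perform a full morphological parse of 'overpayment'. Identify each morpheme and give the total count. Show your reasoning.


Step 1: Identify prefix: 'over' (meaning: excessively)
Step 2: Identify root: 'pay'
Step 3: Identify suffix(es): 'ment'
Decomposition: over- (prefix: excessively) + pay (root) + -ment (suffix: action/result)
Total morphemes: 3

3 morphemes (over- (prefix: excessively) + pay (root) + -ment (suffix: action/result))


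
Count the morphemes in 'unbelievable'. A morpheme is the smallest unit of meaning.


Decomposition: un- (prefix) + believe (root) + -able (suffix) = 3 morpheme(s)

3 morphemes


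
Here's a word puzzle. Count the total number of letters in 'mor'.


Spell out 'mor' and number each letter: m(1), o(2), r(3). Total: 3 letters.

3


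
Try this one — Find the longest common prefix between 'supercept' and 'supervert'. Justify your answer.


Compare from the start: 5 characters match: 'super'. Mismatch at position 6: 'c' vs 'v'.

super


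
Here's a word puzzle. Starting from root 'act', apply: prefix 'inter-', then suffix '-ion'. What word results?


Step 1: Add prefix 'inter-' to 'act' = 'interact'
Step 2: Add suffix '-ion' to 'interact' = 'interaction'

interaction


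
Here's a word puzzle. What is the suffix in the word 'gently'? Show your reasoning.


The word 'gently' = 'gentle' (root) + '-ly' (suffix). The suffix is '-ly'.

ly


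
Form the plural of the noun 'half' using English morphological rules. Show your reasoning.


Apply rule: Change -f to -ves. 'half' becomes 'halves'.

halves


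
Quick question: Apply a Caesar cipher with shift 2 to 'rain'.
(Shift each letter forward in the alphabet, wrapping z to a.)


Shift each letter by 2: r -> t, a -> c, i -> k, n -> p. Result: 'tckp'.

tckp


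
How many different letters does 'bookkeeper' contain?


Unique letters in 'bookkeeper': {b, e, k, o, p, r} = 6 distinct letters.

6


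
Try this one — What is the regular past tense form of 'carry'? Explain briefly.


Apply rule: Change -y to -ied. 'carry' becomes 'carried'.

carried


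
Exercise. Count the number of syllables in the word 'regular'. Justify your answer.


Break 'regular' into syllables: reg-u-lar -> reg | u | lar = 3 syllables

3 syllables


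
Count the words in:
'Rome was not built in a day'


Split into words: Rome | was | not | built | in | a | day = 7 words.

7


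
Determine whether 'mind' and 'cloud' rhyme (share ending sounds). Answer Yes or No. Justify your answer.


Rime (stressed vowel + following sounds) of 'mind': -ind = /aɪnd/
Rime of 'cloud': -oud = /aʊd/
/aɪnd/ and /aʊd/ are different ending sounds, so the words do not rhyme.

No


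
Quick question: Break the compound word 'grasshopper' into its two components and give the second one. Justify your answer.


Split 'grasshopper' into 'grass' + 'hopper'. The second part is 'hopper'.

hopper


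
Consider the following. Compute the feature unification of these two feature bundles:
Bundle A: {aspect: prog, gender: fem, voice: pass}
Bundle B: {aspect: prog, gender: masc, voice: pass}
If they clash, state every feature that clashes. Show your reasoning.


Compare features:
aspect: A=prog vs B=prog -> unified: prog
gender: A=fem vs B=masc -> CLASH
voice: A=pass vs B=pass -> unified: pass
Clash detected on feature 'gender' (fem vs masc); unification fails.

CLASH on 'gender' (fem vs masc)


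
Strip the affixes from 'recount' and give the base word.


Remove prefix 're' from 'recount' to get root 'count'.

count


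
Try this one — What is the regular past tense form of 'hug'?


Apply rule: Double final consonant and add -ed. 'hug' becomes 'hugged'.

hugged


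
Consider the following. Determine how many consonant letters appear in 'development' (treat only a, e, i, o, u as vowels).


Consonants in 'development': d, v, l, p, m, n, t = 7 consonants.

7


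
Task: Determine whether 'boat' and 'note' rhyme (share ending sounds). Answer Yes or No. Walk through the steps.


Rime (stressed vowel + following sounds) of 'boat': -oat = /oʊt/
Rime of 'note': -ote = /oʊt/
/oʊt/ and /oʊt/ are the same ending sound, so the words rhyme.

Yes


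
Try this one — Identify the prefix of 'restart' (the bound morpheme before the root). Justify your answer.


The word 'restart' = 're' (prefix) + 'start' (root). The prefix is 're'.

re


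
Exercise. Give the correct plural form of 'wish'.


Apply rule: Add -es (sibilant/fricative ending). 'wish' becomes 'wishes'.

wishes


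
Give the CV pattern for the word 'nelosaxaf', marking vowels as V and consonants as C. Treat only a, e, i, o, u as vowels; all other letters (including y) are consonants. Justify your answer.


Letter mapping: n = C, e = V, l = C, o = V, s = C, a = V, x = C, a = V, f = C.

CVCVCVCVC


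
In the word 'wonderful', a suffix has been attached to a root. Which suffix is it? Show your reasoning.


The word 'wonderful' = 'wonder' (root) + '-ful' (suffix). The suffix is '-ful'.

ful


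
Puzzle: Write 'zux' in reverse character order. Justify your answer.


Reverse 'zux' character by character: 'xuz'.

xuz


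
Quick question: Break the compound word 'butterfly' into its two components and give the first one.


Split 'butterfly' into 'butter' + 'fly'. The first part is 'butter'.

butter


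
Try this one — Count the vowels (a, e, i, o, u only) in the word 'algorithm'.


Vowels in 'algorithm': a, o, i = 3 vowels.

3


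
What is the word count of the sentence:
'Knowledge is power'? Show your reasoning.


Split into words: Knowledge | is | power = 3 words.

3


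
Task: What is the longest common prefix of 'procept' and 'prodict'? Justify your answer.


Compare from the start: 3 characters match: 'pro'. Mismatch at position 4: 'c' vs 'd'.

pro


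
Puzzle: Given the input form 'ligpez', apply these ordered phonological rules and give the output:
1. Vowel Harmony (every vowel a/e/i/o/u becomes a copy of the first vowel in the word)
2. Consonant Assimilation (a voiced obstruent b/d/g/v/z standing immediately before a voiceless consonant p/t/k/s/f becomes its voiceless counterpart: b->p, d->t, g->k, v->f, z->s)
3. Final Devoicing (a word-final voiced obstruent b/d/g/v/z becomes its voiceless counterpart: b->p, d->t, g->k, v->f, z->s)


Starting form: 'ligpez'
Rule 1: Vowel Harmony: all vowels become 'i' (matching first vowel). 'ligpez' -> 'ligpiz'
Rule 2: Consonant Assimilation: voiced obstruent before voiceless consonant becomes voiceless ('gp' -> 'kp'). 'ligpiz' -> 'likpiz'
Rule 3: Final Devoicing: word-final voiced obstruent 'z' becomes voiceless 's'. 'likpiz' -> 'likpis'
Final form: 'likpis'

likpis


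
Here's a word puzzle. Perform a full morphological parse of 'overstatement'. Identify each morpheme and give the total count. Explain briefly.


Step 1: Identify prefix: 'over' (meaning: excessively)
Step 2: Identify root: 'state'
Step 3: Identify suffix(es): 'ment'
Decomposition: over- (prefix: excessively) + state (root) + -ment (suffix: action/result)
Total morphemes: 3

3 morphemes (over- (prefix: excessively) + state (root) + -ment (suffix: action/result))


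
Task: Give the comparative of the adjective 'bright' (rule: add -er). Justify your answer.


Apply comparative formation (add -er): 'bright' -> 'brighter'.

brighter


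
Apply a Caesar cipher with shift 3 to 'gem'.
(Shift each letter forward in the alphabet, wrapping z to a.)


Shift each letter by 3: g -> j, e -> h, m -> p. Result: 'jhp'.

jhp
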